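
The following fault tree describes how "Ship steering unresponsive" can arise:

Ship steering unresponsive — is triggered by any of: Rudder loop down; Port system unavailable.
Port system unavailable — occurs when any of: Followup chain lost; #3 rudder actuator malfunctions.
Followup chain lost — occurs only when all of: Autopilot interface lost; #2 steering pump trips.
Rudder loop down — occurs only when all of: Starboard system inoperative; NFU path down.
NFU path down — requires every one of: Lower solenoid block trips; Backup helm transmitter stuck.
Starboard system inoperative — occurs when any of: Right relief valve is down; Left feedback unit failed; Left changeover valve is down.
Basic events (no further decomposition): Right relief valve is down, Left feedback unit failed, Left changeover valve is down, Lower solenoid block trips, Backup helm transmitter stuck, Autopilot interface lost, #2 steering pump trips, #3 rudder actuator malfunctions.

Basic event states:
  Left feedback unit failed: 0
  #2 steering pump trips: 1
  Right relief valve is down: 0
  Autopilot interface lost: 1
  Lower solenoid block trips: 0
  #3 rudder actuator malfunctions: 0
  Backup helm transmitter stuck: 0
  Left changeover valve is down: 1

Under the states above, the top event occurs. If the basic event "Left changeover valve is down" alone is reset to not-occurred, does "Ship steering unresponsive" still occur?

Counterfactual: set "Left changeover valve is down" to not occurred.
Starboard system inoperative [OR]: Right relief valve is down=not, Left feedback unit failed=not, Left changeover valve is down=not → no input occurs → does not occur.
NFU path down [AND]: Lower solenoid block trips=not, Backup helm transmitter stuck=not → not all inputs occur → does not occur.
Rudder loop down [AND]: Starboard system inoperative=not, NFU path down=not → not all inputs occur → does not occur.
Followup chain lost [AND]: Autopilot interface lost=occurs, #2 steering pump trips=occurs → all inputs occur → occurs.
Port system unavailable [OR]: Followup chain lost=occurs, #3 rudder actuator malfunctions=not → at least one input occurs → occurs.
Ship steering unresponsive [OR]: Rudder loop down=not, Port system unavailable=occurs → at least one input occurs → occurs.

Yes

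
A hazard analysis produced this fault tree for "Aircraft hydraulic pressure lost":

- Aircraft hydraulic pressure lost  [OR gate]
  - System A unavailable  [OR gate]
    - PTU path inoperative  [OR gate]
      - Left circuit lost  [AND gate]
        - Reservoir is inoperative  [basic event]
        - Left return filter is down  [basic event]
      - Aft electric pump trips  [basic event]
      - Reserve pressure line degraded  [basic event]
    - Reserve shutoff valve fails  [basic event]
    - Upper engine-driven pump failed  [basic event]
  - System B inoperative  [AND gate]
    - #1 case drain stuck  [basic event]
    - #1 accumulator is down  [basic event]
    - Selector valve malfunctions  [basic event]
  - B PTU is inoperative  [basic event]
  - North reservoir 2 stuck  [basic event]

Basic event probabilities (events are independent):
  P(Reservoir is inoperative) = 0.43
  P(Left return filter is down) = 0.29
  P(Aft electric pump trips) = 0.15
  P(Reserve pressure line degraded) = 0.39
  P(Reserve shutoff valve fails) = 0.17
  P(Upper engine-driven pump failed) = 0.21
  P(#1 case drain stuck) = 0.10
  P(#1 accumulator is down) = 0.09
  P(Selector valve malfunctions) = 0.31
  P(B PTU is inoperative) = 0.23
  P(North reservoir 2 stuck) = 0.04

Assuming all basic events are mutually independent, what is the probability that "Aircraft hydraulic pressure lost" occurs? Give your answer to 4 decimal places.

0.7806

P(Left circuit lost) [AND] = 0.43 × 0.29 = 0.124700
P(PTU path inoperative) [OR] = 1 − (1−0.124700) × (1−0.15) × (1−0.39) = 0.546157
P(System A unavailable) [OR] = 1 − (1−0.546157) × (1−0.17) × (1−0.21) = 0.702415
P(System B inoperative) [AND] = 0.10 × 0.09 × 0.31 = 0.002790
P(Aircraft hydraulic pressure lost) [OR] = 1 − (1−0.702415) × (1−0.002790) × (1−0.23) × (1−0.04) = 0.780639
Rounded to 4 decimal places: P(Aircraft hydraulic pressure lost) ≈ 0.7806.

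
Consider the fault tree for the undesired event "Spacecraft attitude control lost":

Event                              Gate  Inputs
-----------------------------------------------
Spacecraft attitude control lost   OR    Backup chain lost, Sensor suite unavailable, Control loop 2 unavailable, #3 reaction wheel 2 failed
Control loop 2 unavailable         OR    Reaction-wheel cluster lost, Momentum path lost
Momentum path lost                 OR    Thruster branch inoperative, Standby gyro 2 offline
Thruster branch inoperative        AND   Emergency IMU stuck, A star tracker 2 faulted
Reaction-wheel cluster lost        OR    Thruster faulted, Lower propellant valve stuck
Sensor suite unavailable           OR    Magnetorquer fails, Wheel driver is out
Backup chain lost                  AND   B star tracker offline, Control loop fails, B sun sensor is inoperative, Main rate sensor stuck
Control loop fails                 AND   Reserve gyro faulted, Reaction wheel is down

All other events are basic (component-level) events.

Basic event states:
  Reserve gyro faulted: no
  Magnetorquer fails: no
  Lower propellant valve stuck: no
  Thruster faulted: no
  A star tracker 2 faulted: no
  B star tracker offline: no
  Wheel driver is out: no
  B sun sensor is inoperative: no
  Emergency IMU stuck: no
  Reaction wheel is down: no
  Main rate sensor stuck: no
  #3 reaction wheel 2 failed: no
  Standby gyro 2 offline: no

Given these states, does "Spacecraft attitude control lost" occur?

No

Control loop fails [AND]: Reserve gyro faulted=not, Reaction wheel is down=not → not all inputs occur → does not occur.
Backup chain lost [AND]: B star tracker offline=not, Control loop fails=not, B sun sensor is inoperative=not, Main rate sensor stuck=not → not all inputs occur → does not occur.
Sensor suite unavailable [OR]: Magnetorquer fails=not, Wheel driver is out=not → no input occurs → does not occur.
Reaction-wheel cluster lost [OR]: Thruster faulted=not, Lower propellant valve stuck=not → no input occurs → does not occur.
Thruster branch inoperative [AND]: Emergency IMU stuck=not, A star tracker 2 faulted=not → not all inputs occur → does not occur.
Momentum path lost [OR]: Thruster branch inoperative=not, Standby gyro 2 offline=not → no input occurs → does not occur.
Control loop 2 unavailable [OR]: Reaction-wheel cluster lost=not, Momentum path lost=not → no input occurs → does not occur.
Spacecraft attitude control lost [OR]: Backup chain lost=not, Sensor suite unavailable=not, Control loop 2 unavailable=not, #3 reaction wheel 2 failed=not → no input occurs → does not occur.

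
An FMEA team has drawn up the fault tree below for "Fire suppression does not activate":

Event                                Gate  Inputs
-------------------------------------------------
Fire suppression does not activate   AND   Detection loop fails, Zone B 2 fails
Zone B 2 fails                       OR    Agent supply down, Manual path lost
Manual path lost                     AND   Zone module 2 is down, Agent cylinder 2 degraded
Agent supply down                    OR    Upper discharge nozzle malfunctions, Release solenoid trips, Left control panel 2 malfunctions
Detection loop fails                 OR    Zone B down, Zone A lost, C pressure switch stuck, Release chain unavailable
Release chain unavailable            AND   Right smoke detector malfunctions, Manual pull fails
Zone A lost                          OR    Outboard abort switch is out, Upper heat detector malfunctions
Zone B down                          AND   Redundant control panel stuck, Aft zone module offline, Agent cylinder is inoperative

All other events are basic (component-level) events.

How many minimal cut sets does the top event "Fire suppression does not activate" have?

Zone B down [AND]: one cut set from each child combined → 1 × 1 × 1 = 1 cut set(s).
Zone A lost [OR]: union of children's cut sets → 2 cut set(s).
Release chain unavailable [AND]: one cut set from each child combined → 1 × 1 = 1 cut set(s).
Detection loop fails [OR]: union of children's cut sets → 5 cut set(s).
Agent supply down [OR]: union of children's cut sets → 3 cut set(s).
Manual path lost [AND]: one cut set from each child combined → 1 × 1 = 1 cut set(s).
Zone B 2 fails [OR]: union of children's cut sets → 4 cut set(s).
Fire suppression does not activate [AND]: one cut set from each child combined → 5 × 4 = 20 cut set(s).

20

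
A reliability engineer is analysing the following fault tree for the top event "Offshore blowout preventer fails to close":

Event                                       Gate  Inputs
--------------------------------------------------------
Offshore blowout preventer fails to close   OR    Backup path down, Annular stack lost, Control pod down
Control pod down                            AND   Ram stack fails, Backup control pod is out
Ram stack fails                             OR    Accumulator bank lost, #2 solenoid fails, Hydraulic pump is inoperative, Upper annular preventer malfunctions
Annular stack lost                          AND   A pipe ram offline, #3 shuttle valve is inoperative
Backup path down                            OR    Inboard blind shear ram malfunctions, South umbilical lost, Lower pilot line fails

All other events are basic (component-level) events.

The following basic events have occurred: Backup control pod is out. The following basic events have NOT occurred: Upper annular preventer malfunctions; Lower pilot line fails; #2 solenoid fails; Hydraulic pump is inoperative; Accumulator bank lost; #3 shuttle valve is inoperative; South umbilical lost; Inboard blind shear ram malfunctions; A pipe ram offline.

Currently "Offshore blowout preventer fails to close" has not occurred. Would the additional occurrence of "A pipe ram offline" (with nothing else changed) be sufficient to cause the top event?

No

Counterfactual: set "A pipe ram offline" to occurred.
Backup path down [OR]: Inboard blind shear ram malfunctions=not, South umbilical lost=not, Lower pilot line fails=not → no input occurs → does not occur.
Annular stack lost [AND]: A pipe ram offline=occurs, #3 shuttle valve is inoperative=not → not all inputs occur → does not occur.
Ram stack fails [OR]: Accumulator bank lost=not, #2 solenoid fails=not, Hydraulic pump is inoperative=not, Upper annular preventer malfunctions=not → no input occurs → does not occur.
Control pod down [AND]: Ram stack fails=not, Backup control pod is out=occurs → not all inputs occur → does not occur.
Offshore blowout preventer fails to close [OR]: Backup path down=not, Annular stack lost=not, Control pod down=not → no input occurs → does not occur.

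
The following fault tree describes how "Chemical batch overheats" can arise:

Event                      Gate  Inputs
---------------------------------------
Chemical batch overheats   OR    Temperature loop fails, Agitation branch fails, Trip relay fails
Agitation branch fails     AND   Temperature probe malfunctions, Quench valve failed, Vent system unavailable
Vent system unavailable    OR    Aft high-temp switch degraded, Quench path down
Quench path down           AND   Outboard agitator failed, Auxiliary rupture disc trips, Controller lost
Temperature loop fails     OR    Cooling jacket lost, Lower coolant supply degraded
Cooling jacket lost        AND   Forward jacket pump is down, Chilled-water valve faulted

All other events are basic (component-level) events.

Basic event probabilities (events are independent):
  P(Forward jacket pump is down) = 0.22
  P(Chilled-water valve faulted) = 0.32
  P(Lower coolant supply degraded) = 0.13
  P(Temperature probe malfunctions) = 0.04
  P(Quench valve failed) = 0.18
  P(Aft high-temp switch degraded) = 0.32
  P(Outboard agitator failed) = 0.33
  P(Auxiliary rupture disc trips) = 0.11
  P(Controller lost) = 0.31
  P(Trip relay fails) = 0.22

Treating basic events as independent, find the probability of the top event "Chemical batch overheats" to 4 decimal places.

P(Cooling jacket lost) [AND] = 0.22 × 0.32 = 0.070400
P(Temperature loop fails) [OR] = 1 − (1−0.070400) × (1−0.13) = 0.191248
P(Quench path down) [AND] = 0.33 × 0.11 × 0.31 = 0.011253
P(Vent system unavailable) [OR] = 1 − (1−0.32) × (1−0.011253) = 0.327652
P(Agitation branch fails) [AND] = 0.04 × 0.18 × 0.327652 = 0.002359
P(Chemical batch overheats) [OR] = 1 − (1−0.191248) × (1−0.002359) × (1−0.22) = 0.370662
Rounded to 4 decimal places: P(Chemical batch overheats) ≈ 0.3707.

0.3707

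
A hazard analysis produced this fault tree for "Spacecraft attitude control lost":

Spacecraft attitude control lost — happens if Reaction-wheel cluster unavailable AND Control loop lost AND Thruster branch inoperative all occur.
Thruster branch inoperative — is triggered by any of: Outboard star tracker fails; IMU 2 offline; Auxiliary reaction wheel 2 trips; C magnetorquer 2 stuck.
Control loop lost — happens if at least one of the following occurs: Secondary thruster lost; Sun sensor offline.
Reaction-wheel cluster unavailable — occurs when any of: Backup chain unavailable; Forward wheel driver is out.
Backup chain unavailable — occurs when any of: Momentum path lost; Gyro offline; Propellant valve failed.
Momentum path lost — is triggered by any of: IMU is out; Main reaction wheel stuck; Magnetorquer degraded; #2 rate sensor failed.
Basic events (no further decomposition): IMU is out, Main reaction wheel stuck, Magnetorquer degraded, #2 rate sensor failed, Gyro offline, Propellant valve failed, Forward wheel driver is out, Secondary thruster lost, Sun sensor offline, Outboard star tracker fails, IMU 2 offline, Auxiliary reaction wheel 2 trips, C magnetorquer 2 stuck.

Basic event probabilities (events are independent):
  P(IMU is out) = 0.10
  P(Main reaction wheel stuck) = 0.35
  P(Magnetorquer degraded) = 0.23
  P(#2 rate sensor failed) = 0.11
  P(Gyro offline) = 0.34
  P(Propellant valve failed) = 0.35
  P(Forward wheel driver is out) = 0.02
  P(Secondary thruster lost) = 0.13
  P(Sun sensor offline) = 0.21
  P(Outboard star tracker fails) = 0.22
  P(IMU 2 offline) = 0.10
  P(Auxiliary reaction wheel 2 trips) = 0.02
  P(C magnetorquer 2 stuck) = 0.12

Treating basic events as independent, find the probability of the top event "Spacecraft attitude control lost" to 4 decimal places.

P(Momentum path lost) [OR] = 1 − (1−0.10) × (1−0.35) × (1−0.23) × (1−0.11) = 0.599100
P(Backup chain unavailable) [OR] = 1 − (1−0.599100) × (1−0.34) × (1−0.35) = 0.828014
P(Reaction-wheel cluster unavailable) [OR] = 1 − (1−0.828014) × (1−0.02) = 0.831454
P(Control loop lost) [OR] = 1 − (1−0.13) × (1−0.21) = 0.312700
P(Thruster branch inoperative) [OR] = 1 − (1−0.22) × (1−0.10) × (1−0.02) × (1−0.12) = 0.394595
P(Spacecraft attitude control lost) [AND] = 0.831454 × 0.312700 × 0.394595 = 0.102593
Rounded to 4 decimal places: P(Spacecraft attitude control lost) ≈ 0.1026.

0.1026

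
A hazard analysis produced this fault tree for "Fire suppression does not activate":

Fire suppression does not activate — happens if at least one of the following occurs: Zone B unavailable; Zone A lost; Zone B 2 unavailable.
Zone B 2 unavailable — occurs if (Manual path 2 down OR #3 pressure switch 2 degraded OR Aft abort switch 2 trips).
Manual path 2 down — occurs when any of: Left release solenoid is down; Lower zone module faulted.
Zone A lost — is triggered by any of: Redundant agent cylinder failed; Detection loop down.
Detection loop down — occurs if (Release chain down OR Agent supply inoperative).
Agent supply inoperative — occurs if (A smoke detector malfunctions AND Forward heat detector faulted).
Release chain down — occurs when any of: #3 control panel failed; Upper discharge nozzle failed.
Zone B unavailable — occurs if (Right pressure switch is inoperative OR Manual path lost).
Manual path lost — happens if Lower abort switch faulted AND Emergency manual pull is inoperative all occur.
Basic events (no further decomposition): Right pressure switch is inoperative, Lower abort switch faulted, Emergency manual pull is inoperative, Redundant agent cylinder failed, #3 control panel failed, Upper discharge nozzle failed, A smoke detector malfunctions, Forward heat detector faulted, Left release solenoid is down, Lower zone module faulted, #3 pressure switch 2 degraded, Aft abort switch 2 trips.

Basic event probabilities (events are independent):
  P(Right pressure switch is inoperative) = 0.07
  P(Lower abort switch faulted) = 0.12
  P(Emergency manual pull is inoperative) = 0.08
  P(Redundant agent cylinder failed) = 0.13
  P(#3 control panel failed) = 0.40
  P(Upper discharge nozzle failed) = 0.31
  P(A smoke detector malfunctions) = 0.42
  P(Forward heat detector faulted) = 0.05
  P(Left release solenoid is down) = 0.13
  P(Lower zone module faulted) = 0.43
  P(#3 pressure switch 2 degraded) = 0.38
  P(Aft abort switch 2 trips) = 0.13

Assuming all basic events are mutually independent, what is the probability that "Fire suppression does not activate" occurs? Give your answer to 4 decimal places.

P(Manual path lost) [AND] = 0.12 × 0.08 = 0.009600
P(Zone B unavailable) [OR] = 1 − (1−0.07) × (1−0.009600) = 0.078928
P(Release chain down) [OR] = 1 − (1−0.40) × (1−0.31) = 0.586000
P(Agent supply inoperative) [AND] = 0.42 × 0.05 = 0.021000
P(Detection loop down) [OR] = 1 − (1−0.586000) × (1−0.021000) = 0.594694
P(Zone A lost) [OR] = 1 − (1−0.13) × (1−0.594694) = 0.647384
P(Manual path 2 down) [OR] = 1 − (1−0.13) × (1−0.43) = 0.504100
P(Zone B 2 unavailable) [OR] = 1 − (1−0.504100) × (1−0.38) × (1−0.13) = 0.732512
P(Fire suppression does not activate) [OR] = 1 − (1−0.078928) × (1−0.647384) × (1−0.732512) = 0.913124
Rounded to 4 decimal places: P(Fire suppression does not activate) ≈ 0.9131.

0.9131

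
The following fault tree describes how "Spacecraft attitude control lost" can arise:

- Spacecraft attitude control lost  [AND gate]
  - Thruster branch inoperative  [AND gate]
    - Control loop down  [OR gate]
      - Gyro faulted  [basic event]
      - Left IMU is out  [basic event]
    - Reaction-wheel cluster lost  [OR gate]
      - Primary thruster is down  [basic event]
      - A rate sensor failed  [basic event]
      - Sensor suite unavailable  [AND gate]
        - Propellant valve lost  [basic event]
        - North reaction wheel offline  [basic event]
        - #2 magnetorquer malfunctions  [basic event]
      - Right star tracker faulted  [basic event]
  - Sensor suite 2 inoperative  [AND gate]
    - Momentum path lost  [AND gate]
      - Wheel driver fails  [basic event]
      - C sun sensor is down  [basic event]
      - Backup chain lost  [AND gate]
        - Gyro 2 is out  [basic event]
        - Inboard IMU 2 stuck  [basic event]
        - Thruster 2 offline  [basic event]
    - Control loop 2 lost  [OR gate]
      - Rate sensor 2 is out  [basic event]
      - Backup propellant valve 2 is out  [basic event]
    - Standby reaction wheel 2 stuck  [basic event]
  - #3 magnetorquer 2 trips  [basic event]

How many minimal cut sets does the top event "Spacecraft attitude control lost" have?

16

Control loop down [OR]: union of children's cut sets → 2 cut set(s).
Sensor suite unavailable [AND]: one cut set from each child combined → 1 × 1 × 1 = 1 cut set(s).
Reaction-wheel cluster lost [OR]: union of children's cut sets → 4 cut set(s).
Thruster branch inoperative [AND]: one cut set from each child combined → 2 × 4 = 8 cut set(s).
Backup chain lost [AND]: one cut set from each child combined → 1 × 1 × 1 = 1 cut set(s).
Momentum path lost [AND]: one cut set from each child combined → 1 × 1 × 1 = 1 cut set(s).
Control loop 2 lost [OR]: union of children's cut sets → 2 cut set(s).
Sensor suite 2 inoperative [AND]: one cut set from each child combined → 1 × 2 × 1 = 2 cut set(s).
Spacecraft attitude control lost [AND]: one cut set from each child combined → 8 × 2 × 1 = 16 cut set(s).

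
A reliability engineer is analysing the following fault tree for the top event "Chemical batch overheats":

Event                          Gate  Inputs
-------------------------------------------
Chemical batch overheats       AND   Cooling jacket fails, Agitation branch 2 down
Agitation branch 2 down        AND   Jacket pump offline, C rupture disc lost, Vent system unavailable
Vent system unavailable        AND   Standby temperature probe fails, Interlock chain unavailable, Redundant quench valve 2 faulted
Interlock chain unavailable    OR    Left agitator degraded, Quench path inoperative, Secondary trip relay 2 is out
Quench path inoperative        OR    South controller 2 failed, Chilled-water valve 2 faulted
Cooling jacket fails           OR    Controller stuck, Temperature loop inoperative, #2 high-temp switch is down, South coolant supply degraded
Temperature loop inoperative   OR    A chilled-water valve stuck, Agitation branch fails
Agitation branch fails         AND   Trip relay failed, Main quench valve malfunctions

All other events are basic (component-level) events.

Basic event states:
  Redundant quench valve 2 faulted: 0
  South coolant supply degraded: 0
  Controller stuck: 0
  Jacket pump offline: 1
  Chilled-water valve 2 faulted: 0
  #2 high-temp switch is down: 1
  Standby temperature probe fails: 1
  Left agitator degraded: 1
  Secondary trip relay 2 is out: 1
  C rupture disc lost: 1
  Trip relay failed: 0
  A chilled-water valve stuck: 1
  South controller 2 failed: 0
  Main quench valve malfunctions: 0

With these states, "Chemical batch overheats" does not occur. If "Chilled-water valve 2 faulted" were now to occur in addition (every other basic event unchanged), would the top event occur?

Counterfactual: set "Chilled-water valve 2 faulted" to occurred.
Agitation branch fails [AND]: Trip relay failed=not, Main quench valve malfunctions=not → not all inputs occur → does not occur.
Temperature loop inoperative [OR]: A chilled-water valve stuck=occurs, Agitation branch fails=not → at least one input occurs → occurs.
Cooling jacket fails [OR]: Controller stuck=not, Temperature loop inoperative=occurs, #2 high-temp switch is down=occurs, South coolant supply degraded=not → at least one input occurs → occurs.
Quench path inoperative [OR]: South controller 2 failed=not, Chilled-water valve 2 faulted=occurs → at least one input occurs → occurs.
Interlock chain unavailable [OR]: Left agitator degraded=occurs, Quench path inoperative=occurs, Secondary trip relay 2 is out=occurs → at least one input occurs → occurs.
Vent system unavailable [AND]: Standby temperature probe fails=occurs, Interlock chain unavailable=occurs, Redundant quench valve 2 faulted=not → not all inputs occur → does not occur.
Agitation branch 2 down [AND]: Jacket pump offline=occurs, C rupture disc lost=occurs, Vent system unavailable=not → not all inputs occur → does not occur.
Chemical batch overheats [AND]: Cooling jacket fails=occurs, Agitation branch 2 down=not → not all inputs occur → does not occur.

No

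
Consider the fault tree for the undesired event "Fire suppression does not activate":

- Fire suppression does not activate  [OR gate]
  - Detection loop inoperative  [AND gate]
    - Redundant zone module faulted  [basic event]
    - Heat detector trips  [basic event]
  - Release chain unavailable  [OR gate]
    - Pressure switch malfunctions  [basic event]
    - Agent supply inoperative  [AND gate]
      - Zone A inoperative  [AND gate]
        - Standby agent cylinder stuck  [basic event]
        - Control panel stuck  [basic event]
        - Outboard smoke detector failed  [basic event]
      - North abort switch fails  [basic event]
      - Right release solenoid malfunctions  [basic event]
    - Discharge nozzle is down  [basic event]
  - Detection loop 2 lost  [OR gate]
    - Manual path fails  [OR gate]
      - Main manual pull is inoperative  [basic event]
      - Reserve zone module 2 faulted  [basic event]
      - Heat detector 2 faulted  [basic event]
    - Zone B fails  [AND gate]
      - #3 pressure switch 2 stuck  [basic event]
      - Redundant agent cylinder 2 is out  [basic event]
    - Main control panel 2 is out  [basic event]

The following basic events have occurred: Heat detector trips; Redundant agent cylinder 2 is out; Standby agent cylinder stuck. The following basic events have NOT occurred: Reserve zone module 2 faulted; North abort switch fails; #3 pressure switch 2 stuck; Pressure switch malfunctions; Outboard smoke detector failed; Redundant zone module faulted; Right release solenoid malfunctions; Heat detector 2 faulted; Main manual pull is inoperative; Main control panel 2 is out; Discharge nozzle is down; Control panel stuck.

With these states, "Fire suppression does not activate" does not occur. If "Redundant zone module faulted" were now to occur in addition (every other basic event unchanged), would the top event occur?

Counterfactual: set "Redundant zone module faulted" to occurred.
Detection loop inoperative [AND]: Redundant zone module faulted=occurs, Heat detector trips=occurs → all inputs occur → occurs.
Zone A inoperative [AND]: Standby agent cylinder stuck=occurs, Control panel stuck=not, Outboard smoke detector failed=not → not all inputs occur → does not occur.
Agent supply inoperative [AND]: Zone A inoperative=not, North abort switch fails=not, Right release solenoid malfunctions=not → not all inputs occur → does not occur.
Release chain unavailable [OR]: Pressure switch malfunctions=not, Agent supply inoperative=not, Discharge nozzle is down=not → no input occurs → does not occur.
Manual path fails [OR]: Main manual pull is inoperative=not, Reserve zone module 2 faulted=not, Heat detector 2 faulted=not → no input occurs → does not occur.
Zone B fails [AND]: #3 pressure switch 2 stuck=not, Redundant agent cylinder 2 is out=occurs → not all inputs occur → does not occur.
Detection loop 2 lost [OR]: Manual path fails=not, Zone B fails=not, Main control panel 2 is out=not → no input occurs → does not occur.
Fire suppression does not activate [OR]: Detection loop inoperative=occurs, Release chain unavailable=not, Detection loop 2 lost=not → at least one input occurs → occurs.

Yes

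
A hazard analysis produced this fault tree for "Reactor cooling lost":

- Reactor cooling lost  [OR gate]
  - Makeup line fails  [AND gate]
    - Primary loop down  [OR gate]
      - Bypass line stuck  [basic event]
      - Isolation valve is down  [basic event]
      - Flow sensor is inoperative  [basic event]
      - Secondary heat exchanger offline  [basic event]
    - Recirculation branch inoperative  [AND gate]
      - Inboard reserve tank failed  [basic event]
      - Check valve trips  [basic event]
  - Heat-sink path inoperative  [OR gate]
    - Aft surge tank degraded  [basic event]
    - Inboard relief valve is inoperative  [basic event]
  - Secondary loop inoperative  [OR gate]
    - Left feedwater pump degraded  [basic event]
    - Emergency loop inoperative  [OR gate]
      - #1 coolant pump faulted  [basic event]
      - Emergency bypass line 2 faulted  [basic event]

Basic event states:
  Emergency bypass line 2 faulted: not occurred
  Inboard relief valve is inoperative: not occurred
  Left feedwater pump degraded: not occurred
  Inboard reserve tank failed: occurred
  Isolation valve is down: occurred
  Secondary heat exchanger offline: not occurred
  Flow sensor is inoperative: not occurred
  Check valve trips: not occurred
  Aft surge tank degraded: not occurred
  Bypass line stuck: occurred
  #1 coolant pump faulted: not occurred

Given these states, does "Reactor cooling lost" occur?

Primary loop down [OR]: Bypass line stuck=occurs, Isolation valve is down=occurs, Flow sensor is inoperative=not, Secondary heat exchanger offline=not → at least one input occurs → occurs.
Recirculation branch inoperative [AND]: Inboard reserve tank failed=occurs, Check valve trips=not → not all inputs occur → does not occur.
Makeup line fails [AND]: Primary loop down=occurs, Recirculation branch inoperative=not → not all inputs occur → does not occur.
Heat-sink path inoperative [OR]: Aft surge tank degraded=not, Inboard relief valve is inoperative=not → no input occurs → does not occur.
Emergency loop inoperative [OR]: #1 coolant pump faulted=not, Emergency bypass line 2 faulted=not → no input occurs → does not occur.
Secondary loop inoperative [OR]: Left feedwater pump degraded=not, Emergency loop inoperative=not → no input occurs → does not occur.
Reactor cooling lost [OR]: Makeup line fails=not, Heat-sink path inoperative=not, Secondary loop inoperative=not → no input occurs → does not occur.

No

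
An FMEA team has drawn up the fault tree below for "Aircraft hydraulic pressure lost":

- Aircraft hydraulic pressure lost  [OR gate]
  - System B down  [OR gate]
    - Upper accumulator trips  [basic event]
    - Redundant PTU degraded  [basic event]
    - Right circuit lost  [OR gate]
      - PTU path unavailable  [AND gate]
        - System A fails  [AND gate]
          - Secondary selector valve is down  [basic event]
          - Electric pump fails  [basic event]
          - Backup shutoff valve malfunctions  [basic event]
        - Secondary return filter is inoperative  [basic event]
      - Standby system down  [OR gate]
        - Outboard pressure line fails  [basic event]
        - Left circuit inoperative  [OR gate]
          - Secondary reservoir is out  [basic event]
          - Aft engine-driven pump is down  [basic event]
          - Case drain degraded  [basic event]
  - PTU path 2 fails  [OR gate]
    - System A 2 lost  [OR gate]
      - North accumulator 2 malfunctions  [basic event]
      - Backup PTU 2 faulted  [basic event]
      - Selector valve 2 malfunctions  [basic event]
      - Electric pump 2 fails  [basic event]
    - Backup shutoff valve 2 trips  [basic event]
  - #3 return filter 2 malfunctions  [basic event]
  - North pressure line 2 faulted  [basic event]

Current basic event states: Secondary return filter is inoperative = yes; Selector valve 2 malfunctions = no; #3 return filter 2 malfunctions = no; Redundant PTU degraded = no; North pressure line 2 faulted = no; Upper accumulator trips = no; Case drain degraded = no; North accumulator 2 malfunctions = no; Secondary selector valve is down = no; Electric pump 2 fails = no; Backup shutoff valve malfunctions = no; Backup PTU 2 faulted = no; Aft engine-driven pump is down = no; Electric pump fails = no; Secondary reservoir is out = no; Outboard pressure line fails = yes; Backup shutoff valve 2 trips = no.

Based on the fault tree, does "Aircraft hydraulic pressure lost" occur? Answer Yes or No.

Yes

System A fails [AND]: Secondary selector valve is down=not, Electric pump fails=not, Backup shutoff valve malfunctions=not → not all inputs occur → does not occur.
PTU path unavailable [AND]: System A fails=not, Secondary return filter is inoperative=occurs → not all inputs occur → does not occur.
Left circuit inoperative [OR]: Secondary reservoir is out=not, Aft engine-driven pump is down=not, Case drain degraded=not → no input occurs → does not occur.
Standby system down [OR]: Outboard pressure line fails=occurs, Left circuit inoperative=not → at least one input occurs → occurs.
Right circuit lost [OR]: PTU path unavailable=not, Standby system down=occurs → at least one input occurs → occurs.
System B down [OR]: Upper accumulator trips=not, Redundant PTU degraded=not, Right circuit lost=occurs → at least one input occurs → occurs.
System A 2 lost [OR]: North accumulator 2 malfunctions=not, Backup PTU 2 faulted=not, Selector valve 2 malfunctions=not, Electric pump 2 fails=not → no input occurs → does not occur.
PTU path 2 fails [OR]: System A 2 lost=not, Backup shutoff valve 2 trips=not → no input occurs → does not occur.
Aircraft hydraulic pressure lost [OR]: System B down=occurs, PTU path 2 fails=not, #3 return filter 2 malfunctions=not, North pressure line 2 faulted=not → at least one input occurs → occurs.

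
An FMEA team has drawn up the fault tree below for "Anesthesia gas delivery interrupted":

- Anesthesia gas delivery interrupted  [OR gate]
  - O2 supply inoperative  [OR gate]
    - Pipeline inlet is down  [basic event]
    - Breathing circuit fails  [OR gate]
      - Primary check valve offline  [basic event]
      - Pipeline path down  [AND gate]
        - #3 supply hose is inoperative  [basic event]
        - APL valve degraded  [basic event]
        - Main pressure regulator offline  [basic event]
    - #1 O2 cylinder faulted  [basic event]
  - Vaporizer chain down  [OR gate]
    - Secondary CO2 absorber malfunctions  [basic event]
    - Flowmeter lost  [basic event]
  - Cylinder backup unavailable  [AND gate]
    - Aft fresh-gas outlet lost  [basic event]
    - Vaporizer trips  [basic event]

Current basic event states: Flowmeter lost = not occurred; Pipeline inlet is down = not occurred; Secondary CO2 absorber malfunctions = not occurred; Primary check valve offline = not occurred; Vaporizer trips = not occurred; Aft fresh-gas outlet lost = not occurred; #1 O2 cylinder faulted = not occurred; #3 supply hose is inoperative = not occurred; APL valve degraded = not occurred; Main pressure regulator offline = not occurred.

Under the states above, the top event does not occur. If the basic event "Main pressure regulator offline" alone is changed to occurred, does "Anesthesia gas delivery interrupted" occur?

No

Counterfactual: set "Main pressure regulator offline" to occurred.
Pipeline path down [AND]: #3 supply hose is inoperative=not, APL valve degraded=not, Main pressure regulator offline=occurs → not all inputs occur → does not occur.
Breathing circuit fails [OR]: Primary check valve offline=not, Pipeline path down=not → no input occurs → does not occur.
O2 supply inoperative [OR]: Pipeline inlet is down=not, Breathing circuit fails=not, #1 O2 cylinder faulted=not → no input occurs → does not occur.
Vaporizer chain down [OR]: Secondary CO2 absorber malfunctions=not, Flowmeter lost=not → no input occurs → does not occur.
Cylinder backup unavailable [AND]: Aft fresh-gas outlet lost=not, Vaporizer trips=not → not all inputs occur → does not occur.
Anesthesia gas delivery interrupted [OR]: O2 supply inoperative=not, Vaporizer chain down=not, Cylinder backup unavailable=not → no input occurs → does not occur.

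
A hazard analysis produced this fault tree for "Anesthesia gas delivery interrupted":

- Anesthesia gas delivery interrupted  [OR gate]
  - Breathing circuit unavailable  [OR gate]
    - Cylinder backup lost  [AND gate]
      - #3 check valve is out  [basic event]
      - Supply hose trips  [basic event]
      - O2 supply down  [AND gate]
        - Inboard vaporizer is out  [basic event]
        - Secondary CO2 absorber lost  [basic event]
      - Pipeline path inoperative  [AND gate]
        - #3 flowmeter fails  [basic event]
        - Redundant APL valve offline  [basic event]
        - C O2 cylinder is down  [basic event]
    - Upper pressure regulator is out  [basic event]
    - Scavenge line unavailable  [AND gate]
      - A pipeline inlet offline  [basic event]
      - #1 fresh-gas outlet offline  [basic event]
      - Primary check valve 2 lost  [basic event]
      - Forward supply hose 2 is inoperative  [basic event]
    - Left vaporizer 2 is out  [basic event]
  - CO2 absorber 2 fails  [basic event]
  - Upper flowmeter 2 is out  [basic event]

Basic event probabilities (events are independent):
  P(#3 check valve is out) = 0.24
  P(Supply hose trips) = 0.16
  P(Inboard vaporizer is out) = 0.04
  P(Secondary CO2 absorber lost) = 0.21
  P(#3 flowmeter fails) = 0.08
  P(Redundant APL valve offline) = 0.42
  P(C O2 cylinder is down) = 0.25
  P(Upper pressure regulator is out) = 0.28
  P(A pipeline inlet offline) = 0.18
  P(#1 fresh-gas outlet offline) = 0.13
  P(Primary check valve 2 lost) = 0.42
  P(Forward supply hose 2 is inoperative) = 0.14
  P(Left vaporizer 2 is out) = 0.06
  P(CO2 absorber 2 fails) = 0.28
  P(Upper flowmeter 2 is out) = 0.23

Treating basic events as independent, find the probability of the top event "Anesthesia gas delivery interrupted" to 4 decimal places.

P(O2 supply down) [AND] = 0.04 × 0.21 = 0.008400
P(Pipeline path inoperative) [AND] = 0.08 × 0.42 × 0.25 = 0.008400
P(Cylinder backup lost) [AND] = 0.24 × 0.16 × 0.008400 × 0.008400 = 0.000003
P(Scavenge line unavailable) [AND] = 0.18 × 0.13 × 0.42 × 0.14 = 0.001376
P(Breathing circuit unavailable) [OR] = 1 − (1−0.000003) × (1−0.28) × (1−0.001376) × (1−0.06) = 0.324133
P(Anesthesia gas delivery interrupted) [OR] = 1 − (1−0.324133) × (1−0.28) × (1−0.23) = 0.625299
Rounded to 4 decimal places: P(Anesthesia gas delivery interrupted) ≈ 0.6253.

0.6253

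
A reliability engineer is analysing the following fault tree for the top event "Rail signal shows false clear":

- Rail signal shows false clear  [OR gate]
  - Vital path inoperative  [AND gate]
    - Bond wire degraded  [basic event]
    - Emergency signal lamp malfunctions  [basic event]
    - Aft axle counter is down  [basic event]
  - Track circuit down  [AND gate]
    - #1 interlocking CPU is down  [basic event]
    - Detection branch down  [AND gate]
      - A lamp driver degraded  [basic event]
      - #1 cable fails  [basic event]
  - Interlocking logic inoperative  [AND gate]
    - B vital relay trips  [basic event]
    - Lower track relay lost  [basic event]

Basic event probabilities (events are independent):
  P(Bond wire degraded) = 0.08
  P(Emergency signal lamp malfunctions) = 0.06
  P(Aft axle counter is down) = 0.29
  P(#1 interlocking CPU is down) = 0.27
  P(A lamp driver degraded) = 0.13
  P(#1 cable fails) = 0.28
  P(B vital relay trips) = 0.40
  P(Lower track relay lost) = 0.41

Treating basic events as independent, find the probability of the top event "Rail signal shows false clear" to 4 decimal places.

0.1734

P(Vital path inoperative) [AND] = 0.08 × 0.06 × 0.29 = 0.001392
P(Detection branch down) [AND] = 0.13 × 0.28 = 0.036400
P(Track circuit down) [AND] = 0.27 × 0.036400 = 0.009828
P(Interlocking logic inoperative) [AND] = 0.40 × 0.41 = 0.164000
P(Rail signal shows false clear) [OR] = 1 − (1−0.001392) × (1−0.009828) × (1−0.164000) = 0.173368
Rounded to 4 decimal places: P(Rail signal shows false clear) ≈ 0.1734.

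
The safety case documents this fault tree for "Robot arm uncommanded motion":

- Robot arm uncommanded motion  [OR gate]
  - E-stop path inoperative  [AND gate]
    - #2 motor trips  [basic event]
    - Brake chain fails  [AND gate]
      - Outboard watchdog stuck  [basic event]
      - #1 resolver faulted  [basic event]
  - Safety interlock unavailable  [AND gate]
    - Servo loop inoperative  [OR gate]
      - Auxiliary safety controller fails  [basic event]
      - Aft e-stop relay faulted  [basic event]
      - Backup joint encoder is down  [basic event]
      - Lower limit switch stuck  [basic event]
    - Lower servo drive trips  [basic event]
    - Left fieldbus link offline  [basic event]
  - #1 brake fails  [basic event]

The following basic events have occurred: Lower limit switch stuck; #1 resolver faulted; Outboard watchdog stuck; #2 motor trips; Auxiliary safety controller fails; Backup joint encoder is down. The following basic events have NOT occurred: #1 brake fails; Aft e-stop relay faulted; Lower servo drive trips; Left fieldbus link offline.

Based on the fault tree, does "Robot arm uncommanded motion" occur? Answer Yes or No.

Yes

Brake chain fails [AND]: Outboard watchdog stuck=occurs, #1 resolver faulted=occurs → all inputs occur → occurs.
E-stop path inoperative [AND]: #2 motor trips=occurs, Brake chain fails=occurs → all inputs occur → occurs.
Servo loop inoperative [OR]: Auxiliary safety controller fails=occurs, Aft e-stop relay faulted=not, Backup joint encoder is down=occurs, Lower limit switch stuck=occurs → at least one input occurs → occurs.
Safety interlock unavailable [AND]: Servo loop inoperative=occurs, Lower servo drive trips=not, Left fieldbus link offline=not → not all inputs occur → does not occur.
Robot arm uncommanded motion [OR]: E-stop path inoperative=occurs, Safety interlock unavailable=not, #1 brake fails=not → at least one input occurs → occurs.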